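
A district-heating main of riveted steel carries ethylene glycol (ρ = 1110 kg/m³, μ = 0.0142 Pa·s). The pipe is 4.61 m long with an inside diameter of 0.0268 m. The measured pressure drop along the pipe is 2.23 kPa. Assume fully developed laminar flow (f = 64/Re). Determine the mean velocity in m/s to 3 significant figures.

For laminar flow, f = 64/Re with Re = ρVD/μ, so Darcy-Weisbach reduces to ΔP = 32μLV/D². Solving for V: V = ΔP·D²/(32μL) = 2230·(0.0268)²/(32·0.0142·4.61) = 0.7646 m/s.
Check: Re = ρVD/μ = 1110·0.7646·0.0268/0.0142 = 1602 < 2300, so the laminar assumption holds.

V ≈ 0.765 m/s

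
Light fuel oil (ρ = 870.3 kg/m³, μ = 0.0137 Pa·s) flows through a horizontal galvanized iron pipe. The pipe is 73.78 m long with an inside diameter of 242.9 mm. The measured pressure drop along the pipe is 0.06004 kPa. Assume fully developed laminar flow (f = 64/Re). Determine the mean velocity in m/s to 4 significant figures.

V ≈ 0.1095 m/s

For laminar flow, f = 64/Re with Re = ρVD/μ, so Darcy-Weisbach reduces to ΔP = 32μLV/D². Solving for V: V = ΔP·D²/(32μL) = 60.04·(0.2429)²/(32·0.0137·73.78) = 0.1095 m/s.
Check: Re = ρVD/μ = 870.3·0.1095·0.2429/0.0137 = 1690 < 2300, so the laminar assumption holds.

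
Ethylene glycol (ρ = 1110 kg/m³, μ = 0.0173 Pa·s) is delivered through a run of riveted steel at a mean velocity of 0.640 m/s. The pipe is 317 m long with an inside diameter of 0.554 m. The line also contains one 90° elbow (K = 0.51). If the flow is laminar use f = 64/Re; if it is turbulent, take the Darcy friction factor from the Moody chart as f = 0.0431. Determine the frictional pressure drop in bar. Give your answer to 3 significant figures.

Reynolds number Re = ρVD/μ = 1110 · 0.64 · 0.554 / 0.0173 = 2.275e+04.
Re > 4000 → turbulent; use the Moody-chart value f = 0.0431.
Total minor-loss coefficient ΣK = 1·0.51 = 0.51.
ΔP = [f·L/D + ΣK]·(ρV²/2) = [0.0431·317/0.554 + 0.51]·(1110·0.64²/2) = [24.66 + 0.51]·227.3 = 5722 Pa.
ΔP = 5722 Pa = 0.0572 bar.

ΔP ≈ 0.0572 bar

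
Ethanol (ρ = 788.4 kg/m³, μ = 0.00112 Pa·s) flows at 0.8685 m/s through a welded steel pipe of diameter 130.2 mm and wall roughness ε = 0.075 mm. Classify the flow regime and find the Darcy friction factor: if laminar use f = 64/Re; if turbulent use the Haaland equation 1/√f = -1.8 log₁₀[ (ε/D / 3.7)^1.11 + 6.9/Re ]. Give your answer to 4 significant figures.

f ≈ 0.02098

Re = ρVD/μ = 788.4·0.8685·0.1302/0.00112 = 7.96e+04.
Re > 4000 → turbulent. ε/D = 7.5e-05/0.1302 = 0.000576; Haaland: 1/√f = -1.8 log₁₀[5.93e-05 + 8.67e-05] = 6.904, so f = 0.02098.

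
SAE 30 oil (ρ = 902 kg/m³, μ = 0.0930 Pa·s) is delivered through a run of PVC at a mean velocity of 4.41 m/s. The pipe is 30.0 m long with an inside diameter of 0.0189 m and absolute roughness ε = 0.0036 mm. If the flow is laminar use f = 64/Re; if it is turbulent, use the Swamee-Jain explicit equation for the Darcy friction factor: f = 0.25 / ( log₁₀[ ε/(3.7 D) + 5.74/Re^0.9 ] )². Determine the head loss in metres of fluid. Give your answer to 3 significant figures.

h_f ≈ 125 m

Reynolds number Re = ρVD/μ = 902 · 4.41 · 0.0189 / 0.093 = 808.4.
Re < 2300 → laminar flow, so f = 64/Re = 64/808.4 = 0.07917 (the turbulent correlation is not needed).
Darcy-Weisbach: ΔP = f(L/D)(ρV²/2) = 0.07917·(30/0.0189)·(902·4.41²/2) = 0.07917·1587·8771 = 1.102e+06 Pa.
Head loss h_f = ΔP/(ρg) = 1.102e+06/(902·9.81) = 125 m.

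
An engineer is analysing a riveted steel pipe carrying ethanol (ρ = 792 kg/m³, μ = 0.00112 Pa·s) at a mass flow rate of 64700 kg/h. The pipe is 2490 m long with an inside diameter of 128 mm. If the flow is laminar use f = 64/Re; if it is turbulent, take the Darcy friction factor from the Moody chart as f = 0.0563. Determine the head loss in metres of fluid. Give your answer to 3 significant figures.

h_f ≈ 174 m

ṁ = 64700 kg/h = 64700/3600 = 17.97 kg/s.
A = πD²/4 = π(0.128)²/4 = 0.01287 m²; mean velocity V = ṁ/(ρA) = 17.97/(792 · 0.01287) = 1.763 m/s.
Reynolds number Re = ρVD/μ = 792 · 1.763 · 0.128 / 0.00112 = 1.596e+05.
Re > 4000 → turbulent; use the Moody-chart value f = 0.0563.
Darcy-Weisbach: ΔP = f(L/D)(ρV²/2) = 0.0563·(2490/0.128)·(792·1.763²/2) = 0.0563·1.945e+04·1231 = 1.349e+06 Pa.
Head loss h_f = ΔP/(ρg) = 1.349e+06/(792·9.81) = 174 m.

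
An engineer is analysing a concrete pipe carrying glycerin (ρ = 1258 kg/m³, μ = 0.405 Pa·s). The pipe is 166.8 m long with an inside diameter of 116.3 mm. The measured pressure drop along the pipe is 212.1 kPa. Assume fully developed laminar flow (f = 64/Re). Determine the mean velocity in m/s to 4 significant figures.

For laminar flow, f = 64/Re with Re = ρVD/μ, so Darcy-Weisbach reduces to ΔP = 32μLV/D². Solving for V: V = ΔP·D²/(32μL) = 2.121e+05·(0.1163)²/(32·0.405·166.8) = 1.327 m/s.
Check: Re = ρVD/μ = 1258·1.327·0.1163/0.405 = 479.4 < 2300, so the laminar assumption holds.

V ≈ 1.327 m/s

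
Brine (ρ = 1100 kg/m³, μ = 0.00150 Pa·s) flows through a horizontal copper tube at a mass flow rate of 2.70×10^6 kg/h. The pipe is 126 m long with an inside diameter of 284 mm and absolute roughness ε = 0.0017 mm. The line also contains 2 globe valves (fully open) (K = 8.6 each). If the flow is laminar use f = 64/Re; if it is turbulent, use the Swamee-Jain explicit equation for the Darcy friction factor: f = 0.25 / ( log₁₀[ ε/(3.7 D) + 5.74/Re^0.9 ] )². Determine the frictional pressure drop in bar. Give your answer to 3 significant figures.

ΔP ≈ 13.9 bar

ṁ = 2.70×10^6 kg/h = 2.70×10^6/3600 = 750 kg/s.
A = πD²/4 = π(0.284)²/4 = 0.06335 m²; mean velocity V = ṁ/(ρA) = 750/(1100 · 0.06335) = 10.76 m/s.
Reynolds number Re = ρVD/μ = 1100 · 10.76 · 0.284 / 0.0015 = 2.242e+06.
Re > 4000 → turbulent. Relative roughness ε/D = 1.7e-06/0.284 = 5.99e-06. Swamee-Jain: f = 0.25/(log₁₀[5.99e-06/3.7 + 5.74/2.242e+06^0.9])² = 0.25/(log₁₀[1.62e-06 + 1.11e-05])² = 0.25/(-4.897)² = 0.01042.
Total minor-loss coefficient ΣK = 2·8.6 = 17.2.
ΔP = [f·L/D + ΣK]·(ρV²/2) = [0.01042·126/0.284 + 17.2]·(1100·10.76²/2) = [4.625 + 17.2]·6.372e+04 = 1.391e+06 Pa.
ΔP = 1.391e+06 Pa = 13.9 bar.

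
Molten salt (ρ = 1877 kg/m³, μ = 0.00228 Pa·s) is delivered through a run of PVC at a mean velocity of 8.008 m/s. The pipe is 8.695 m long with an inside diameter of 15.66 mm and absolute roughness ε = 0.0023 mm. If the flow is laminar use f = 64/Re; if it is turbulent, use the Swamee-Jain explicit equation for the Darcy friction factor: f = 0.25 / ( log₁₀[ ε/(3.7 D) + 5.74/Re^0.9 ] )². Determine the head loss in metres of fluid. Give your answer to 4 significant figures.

h_f ≈ 33.77 m

Reynolds number Re = ρVD/μ = 1877 · 8.008 · 0.01566 / 0.00228 = 1.032e+05.
Re > 4000 → turbulent. Relative roughness ε/D = 2.3e-06/0.01566 = 0.000147. Swamee-Jain: f = 0.25/(log₁₀[0.000147/3.7 + 5.74/1.032e+05^0.9])² = 0.25/(log₁₀[3.97e-05 + 0.000176])² = 0.25/(-3.665)² = 0.01861.
Darcy-Weisbach: ΔP = f(L/D)(ρV²/2) = 0.01861·(8.695/0.01566)·(1877·8.008²/2) = 0.01861·555.2·6.018e+04 = 6.218e+05 Pa.
Head loss h_f = ΔP/(ρg) = 6.218e+05/(1877·9.81) = 33.77 m.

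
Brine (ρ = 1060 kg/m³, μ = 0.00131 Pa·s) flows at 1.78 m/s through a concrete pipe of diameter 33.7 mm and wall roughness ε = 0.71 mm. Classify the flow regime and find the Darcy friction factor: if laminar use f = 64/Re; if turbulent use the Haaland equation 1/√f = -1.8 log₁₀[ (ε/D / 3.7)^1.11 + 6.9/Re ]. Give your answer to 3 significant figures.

Re = ρVD/μ = 1060·1.78·0.0337/0.00131 = 4.854e+04.
Re > 4000 → turbulent. ε/D = 0.00071/0.0337 = 0.0211; Haaland: 1/√f = -1.8 log₁₀[0.00322 + 0.000142] = 4.451, so f = 0.05048.

f ≈ 0.0505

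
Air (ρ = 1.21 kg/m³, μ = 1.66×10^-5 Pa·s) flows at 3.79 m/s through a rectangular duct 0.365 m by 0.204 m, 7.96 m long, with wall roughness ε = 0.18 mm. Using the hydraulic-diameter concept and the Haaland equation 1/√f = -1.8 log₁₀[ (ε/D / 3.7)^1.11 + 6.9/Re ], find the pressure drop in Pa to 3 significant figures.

Hydraulic diameter D_h = 4A/P = 4·(0.365·0.204)/(2·(0.365+0.204)) = 0.2978/1.138 = 0.2617 m.
Re = ρVD_h/μ = 1.21·3.79·0.2617/1.66e-05 = 7.23e+04.
ε/D_h = 0.00018/0.2617 = 0.000688; Haaland gives 1/√f = -1.8 log₁₀[7.23e-05+9.54e-05] = 6.796, so f = 0.02165.
ΔP = f(L/D_h)(ρV²/2) = 0.02165·7.96/0.2617·8.69 = 5.723 Pa.

ΔP ≈ 5.72 Pa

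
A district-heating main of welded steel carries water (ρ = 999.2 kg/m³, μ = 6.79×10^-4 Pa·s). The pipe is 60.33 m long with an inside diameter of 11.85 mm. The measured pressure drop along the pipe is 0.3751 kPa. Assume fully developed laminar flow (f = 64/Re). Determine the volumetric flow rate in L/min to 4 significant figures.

For laminar flow, f = 64/Re with Re = ρVD/μ, so Darcy-Weisbach reduces to ΔP = 32μLV/D². Solving for V: V = ΔP·D²/(32μL) = 375.1·(0.01185)²/(32·0.000679·60.33) = 0.04018 m/s.
Check: Re = ρVD/μ = 999.2·0.04018·0.01185/0.000679 = 700.7 < 2300, so the laminar assumption holds.
Q = V·A = 0.04018·(π/4·0.01185²) = 4.432e-06 m³/s = 0.2659 L/min.

Q ≈ 0.2659 L/min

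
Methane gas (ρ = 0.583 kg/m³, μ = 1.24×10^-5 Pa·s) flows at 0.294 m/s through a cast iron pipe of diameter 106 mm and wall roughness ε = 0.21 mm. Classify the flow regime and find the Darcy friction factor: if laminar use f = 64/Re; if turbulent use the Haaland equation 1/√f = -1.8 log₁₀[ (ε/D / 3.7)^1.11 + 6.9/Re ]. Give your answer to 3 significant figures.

Re = ρVD/μ = 0.583·0.294·0.106/1.24e-05 = 1465.
Re < 2300 → laminar, so f = 64/Re = 0.04368 (roughness is irrelevant in laminar flow).

f ≈ 0.0437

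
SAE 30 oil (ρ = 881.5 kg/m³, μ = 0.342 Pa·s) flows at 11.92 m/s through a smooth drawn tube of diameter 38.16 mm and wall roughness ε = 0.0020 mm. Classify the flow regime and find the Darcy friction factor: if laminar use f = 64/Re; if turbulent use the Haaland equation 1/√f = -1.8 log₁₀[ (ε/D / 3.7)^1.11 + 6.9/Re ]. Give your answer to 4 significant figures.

Re = ρVD/μ = 881.5·11.92·0.03816/0.342 = 1172.
Re < 2300 → laminar, so f = 64/Re = 0.05459 (roughness is irrelevant in laminar flow).

f ≈ 0.05459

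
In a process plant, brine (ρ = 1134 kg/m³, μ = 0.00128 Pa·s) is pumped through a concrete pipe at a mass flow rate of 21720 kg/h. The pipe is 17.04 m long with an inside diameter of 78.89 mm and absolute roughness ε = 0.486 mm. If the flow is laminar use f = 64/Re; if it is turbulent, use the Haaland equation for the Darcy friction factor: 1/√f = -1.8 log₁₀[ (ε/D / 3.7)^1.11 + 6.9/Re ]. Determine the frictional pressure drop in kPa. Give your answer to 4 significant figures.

ṁ = 21720 kg/h = 21720/3600 = 6.033 kg/s.
A = πD²/4 = π(0.07889)²/4 = 0.004888 m²; mean velocity V = ṁ/(ρA) = 6.033/(1134 · 0.004888) = 1.088 m/s.
Reynolds number Re = ρVD/μ = 1134 · 1.088 · 0.07889 / 0.00128 = 7.607e+04.
Re > 4000 → turbulent. Relative roughness ε/D = 0.000486/0.07889 = 0.00616. Haaland: 1/√f = -1.8 log₁₀[(0.00616/3.7)^1.11 + 6.9/7.607e+04] = -1.8 log₁₀[0.000824 + 9.07e-05] = 5.47, so f = 0.03342.
Darcy-Weisbach: ΔP = f(L/D)(ρV²/2) = 0.03342·(17.04/0.07889)·(1134·1.088²/2) = 0.03342·216·671.7 = 4849 Pa.
ΔP = 4849 Pa = 4.849 kPa.

ΔP ≈ 4.849 kPa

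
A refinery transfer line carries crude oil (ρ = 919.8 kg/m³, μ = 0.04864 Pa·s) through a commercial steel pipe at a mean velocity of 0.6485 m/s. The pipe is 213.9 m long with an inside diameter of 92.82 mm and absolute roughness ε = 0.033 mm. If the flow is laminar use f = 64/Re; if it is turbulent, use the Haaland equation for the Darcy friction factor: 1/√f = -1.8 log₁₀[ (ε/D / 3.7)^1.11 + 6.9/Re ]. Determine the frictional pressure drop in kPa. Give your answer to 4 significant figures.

ΔP ≈ 25.06 kPa

Reynolds number Re = ρVD/μ = 919.8 · 0.6485 · 0.09282 / 0.0486 = 1138.
Re < 2300 → laminar flow, so f = 64/Re = 64/1138 = 0.05622 (the turbulent correlation is not needed).
Darcy-Weisbach: ΔP = f(L/D)(ρV²/2) = 0.05622·(213.9/0.09282)·(919.8·0.6485²/2) = 0.05622·2304·193.4 = 2.506e+04 Pa.
ΔP = 2.506e+04 Pa = 25.06 kPa.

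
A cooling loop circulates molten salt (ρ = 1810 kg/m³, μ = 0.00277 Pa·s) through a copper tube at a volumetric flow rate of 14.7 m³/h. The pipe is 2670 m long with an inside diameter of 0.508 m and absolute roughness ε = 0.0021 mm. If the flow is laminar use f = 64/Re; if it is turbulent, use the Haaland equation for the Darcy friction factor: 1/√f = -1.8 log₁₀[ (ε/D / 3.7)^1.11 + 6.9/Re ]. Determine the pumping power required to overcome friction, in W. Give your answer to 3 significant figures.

Q = 14.7 m³/h = 14.7/3600 = 0.004083 m³/s.
Cross-sectional area A = πD²/4 = π(0.508)²/4 = 0.2027 m²; mean velocity V = Q/A = 0.004083/0.2027 = 0.02015 m/s.
Reynolds number Re = ρVD/μ = 1810 · 0.02015 · 0.508 / 0.00277 = 6687.
Re > 4000 → turbulent. Relative roughness ε/D = 2.1e-06/0.508 = 4.13e-06. Haaland: 1/√f = -1.8 log₁₀[(4.13e-06/3.7)^1.11 + 6.9/6687] = -1.8 log₁₀[2.47e-07 + 0.00103] = 5.375, so f = 0.03461.
Darcy-Weisbach: ΔP = f(L/D)(ρV²/2) = 0.03461·(2670/0.508)·(1810·0.02015²/2) = 0.03461·5256·0.3673 = 66.82 Pa.
Pumping power P = QΔP = 0.004083·66.82 = 0.2728 W = 0.273 W.

P ≈ 0.273 W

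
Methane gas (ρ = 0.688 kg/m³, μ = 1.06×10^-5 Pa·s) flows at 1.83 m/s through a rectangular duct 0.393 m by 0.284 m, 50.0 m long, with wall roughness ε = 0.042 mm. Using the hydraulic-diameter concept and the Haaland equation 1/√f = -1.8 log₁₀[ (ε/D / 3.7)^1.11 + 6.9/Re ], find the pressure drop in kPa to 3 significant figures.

ΔP ≈ 0.00388 kPa

Hydraulic diameter D_h = 4A/P = 4·(0.393·0.284)/(2·(0.393+0.284)) = 0.4464/1.354 = 0.3297 m.
Re = ρVD_h/μ = 0.688·1.83·0.3297/1.06e-05 = 3.916e+04.
ε/D_h = 4.2e-05/0.3297 = 0.000127; Haaland gives 1/√f = -1.8 log₁₀[1.11e-05+0.000176] = 6.709, so f = 0.02221.
ΔP = f(L/D_h)(ρV²/2) = 0.02221·50/0.3297·1.152 = 3.881 Pa.
ΔP = 0.00388 kPa.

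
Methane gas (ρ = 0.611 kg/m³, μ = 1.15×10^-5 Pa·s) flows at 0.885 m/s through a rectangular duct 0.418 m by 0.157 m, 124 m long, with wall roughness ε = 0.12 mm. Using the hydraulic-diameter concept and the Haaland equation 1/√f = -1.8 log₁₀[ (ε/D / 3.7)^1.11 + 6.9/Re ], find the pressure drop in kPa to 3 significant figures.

Hydraulic diameter D_h = 4A/P = 4·(0.418·0.157)/(2·(0.418+0.157)) = 0.2625/1.15 = 0.2283 m.
Re = ρVD_h/μ = 0.611·0.885·0.2283/1.15e-05 = 1.073e+04.
ε/D_h = 0.00012/0.2283 = 0.000526; Haaland gives 1/√f = -1.8 log₁₀[5.36e-05+0.000643] = 5.683, so f = 0.03097.
ΔP = f(L/D_h)(ρV²/2) = 0.03097·124/0.2283·0.2393 = 4.025 Pa.
ΔP = 0.00402 kPa.

ΔP ≈ 0.00402 kPa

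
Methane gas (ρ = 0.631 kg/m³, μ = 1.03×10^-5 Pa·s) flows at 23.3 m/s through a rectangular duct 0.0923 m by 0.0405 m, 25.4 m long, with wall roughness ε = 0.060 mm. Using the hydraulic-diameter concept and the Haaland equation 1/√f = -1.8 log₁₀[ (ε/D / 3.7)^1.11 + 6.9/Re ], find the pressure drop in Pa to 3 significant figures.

Hydraulic diameter D_h = 4A/P = 4·(0.0923·0.0405)/(2·(0.0923+0.0405)) = 0.01495/0.2656 = 0.0563 m.
Re = ρVD_h/μ = 0.631·23.3·0.0563/1.03e-05 = 8.036e+04.
ε/D_h = 6e-05/0.0563 = 0.00107; Haaland gives 1/√f = -1.8 log₁₀[0.000117+8.59e-05] = 6.645, so f = 0.02265.
ΔP = f(L/D_h)(ρV²/2) = 0.02265·25.4/0.0563·171.3 = 1750 Pa.

ΔP ≈ 1750 Pa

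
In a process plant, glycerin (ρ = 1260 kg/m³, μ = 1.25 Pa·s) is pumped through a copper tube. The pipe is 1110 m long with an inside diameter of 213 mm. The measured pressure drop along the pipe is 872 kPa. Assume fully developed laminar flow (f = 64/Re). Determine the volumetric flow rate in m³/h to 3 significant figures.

For laminar flow, f = 64/Re with Re = ρVD/μ, so Darcy-Weisbach reduces to ΔP = 32μLV/D². Solving for V: V = ΔP·D²/(32μL) = 8.72e+05·(0.213)²/(32·1.25·1110) = 0.891 m/s.
Check: Re = ρVD/μ = 1260·0.891·0.213/1.25 = 191.3 < 2300, so the laminar assumption holds.
Q = V·A = 0.891·(π/4·0.213²) = 0.03175 m³/s = 114 m³/h.

Q ≈ 114 m³/h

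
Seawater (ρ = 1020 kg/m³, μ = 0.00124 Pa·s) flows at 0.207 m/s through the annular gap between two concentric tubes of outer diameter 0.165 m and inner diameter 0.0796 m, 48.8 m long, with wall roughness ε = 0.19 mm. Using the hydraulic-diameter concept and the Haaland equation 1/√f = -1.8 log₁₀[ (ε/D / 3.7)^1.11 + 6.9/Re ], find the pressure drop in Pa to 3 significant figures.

Hydraulic diameter D_h = 4A/P = D_o - D_i = 0.165 - 0.0796 = 0.0854 m.
Re = ρVD_h/μ = 1020·0.207·0.0854/0.00124 = 1.454e+04.
ε/D_h = 0.00019/0.0854 = 0.00222; Haaland gives 1/√f = -1.8 log₁₀[0.000266+0.000475] = 5.635, so f = 0.03149.
ΔP = f(L/D_h)(ρV²/2) = 0.03149·48.8/0.0854·21.85 = 393.3 Pa.

ΔP ≈ 393 Pa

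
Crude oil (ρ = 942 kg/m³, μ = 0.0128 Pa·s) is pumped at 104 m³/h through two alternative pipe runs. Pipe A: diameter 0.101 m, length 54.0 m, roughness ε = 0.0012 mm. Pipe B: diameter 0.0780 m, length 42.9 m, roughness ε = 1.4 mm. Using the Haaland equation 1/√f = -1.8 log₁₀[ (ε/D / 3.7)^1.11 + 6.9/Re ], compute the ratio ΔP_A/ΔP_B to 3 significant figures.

ΔP_A/ΔP_B ≈ 0.173

Pipe A: V = Q/A = 0.02889/0.008012 = 3.606 m/s; Re = 2.68e+04; ε/D = 1.19e-05; Haaland → f = 0.02397; ΔP_A = f(L/D)(ρV²/2) = 7.85e+04 Pa.
Pipe B: V = Q/A = 0.02889/0.004778 = 6.046 m/s; Re = 3.47e+04; ε/D = 0.0179; Haaland → f = 0.04792; ΔP_B = f(L/D)(ρV²/2) = 4.537e+05 Pa.
ΔP_A/ΔP_B = 7.85e+04/4.537e+05 = 0.173.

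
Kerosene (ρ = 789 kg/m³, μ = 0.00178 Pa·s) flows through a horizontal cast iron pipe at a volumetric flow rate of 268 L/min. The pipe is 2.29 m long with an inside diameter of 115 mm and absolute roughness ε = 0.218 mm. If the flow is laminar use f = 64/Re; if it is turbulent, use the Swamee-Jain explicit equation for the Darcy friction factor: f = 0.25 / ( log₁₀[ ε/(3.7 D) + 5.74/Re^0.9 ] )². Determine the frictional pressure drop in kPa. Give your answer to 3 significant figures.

ΔP ≈ 0.0428 kPa

Q = 268 L/min = 268/60000 = 0.004467 m³/s.
Cross-sectional area A = πD²/4 = π(0.115)²/4 = 0.01039 m²; mean velocity V = Q/A = 0.004467/0.01039 = 0.43 m/s.
Reynolds number Re = ρVD/μ = 789 · 0.43 · 0.115 / 0.00178 = 2.192e+04.
Re > 4000 → turbulent. Relative roughness ε/D = 0.000218/0.115 = 0.0019. Swamee-Jain: f = 0.25/(log₁₀[0.0019/3.7 + 5.74/2.192e+04^0.9])² = 0.25/(log₁₀[0.000512 + 0.000711])² = 0.25/(-2.912)² = 0.02948.
Darcy-Weisbach: ΔP = f(L/D)(ρV²/2) = 0.02948·(2.29/0.115)·(789·0.43²/2) = 0.02948·19.91·72.95 = 42.82 Pa.
ΔP = 42.82 Pa = 0.0428 kPa.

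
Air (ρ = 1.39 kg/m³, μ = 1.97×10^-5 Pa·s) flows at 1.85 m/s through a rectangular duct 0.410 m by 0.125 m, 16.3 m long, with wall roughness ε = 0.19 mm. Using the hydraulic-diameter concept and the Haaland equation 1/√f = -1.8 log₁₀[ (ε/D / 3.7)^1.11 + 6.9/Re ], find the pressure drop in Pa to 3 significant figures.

Hydraulic diameter D_h = 4A/P = 4·(0.41·0.125)/(2·(0.41+0.125)) = 0.205/1.07 = 0.1916 m.
Re = ρVD_h/μ = 1.39·1.85·0.1916/1.97e-05 = 2.501e+04.
ε/D_h = 0.00019/0.1916 = 0.000992; Haaland gives 1/√f = -1.8 log₁₀[0.000108+0.000276] = 6.147, so f = 0.02646.
ΔP = f(L/D_h)(ρV²/2) = 0.02646·16.3/0.1916·2.379 = 5.355 Pa.

ΔP ≈ 5.35 Pa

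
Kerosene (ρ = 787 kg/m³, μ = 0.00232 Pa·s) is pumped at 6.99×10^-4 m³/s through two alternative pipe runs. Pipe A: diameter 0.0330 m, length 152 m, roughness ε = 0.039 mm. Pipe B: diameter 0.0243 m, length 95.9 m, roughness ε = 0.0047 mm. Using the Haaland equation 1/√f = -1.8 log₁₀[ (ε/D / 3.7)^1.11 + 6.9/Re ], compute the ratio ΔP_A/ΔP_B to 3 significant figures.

Pipe A: V = Q/A = 0.000699/0.0008553 = 0.8173 m/s; Re = 9149; ε/D = 0.00118; Haaland → f = 0.03312; ΔP_A = f(L/D)(ρV²/2) = 4.01e+04 Pa.
Pipe B: V = Q/A = 0.000699/0.0004638 = 1.507 m/s; Re = 1.242e+04; ε/D = 0.000193; Haaland → f = 0.02937; ΔP_B = f(L/D)(ρV²/2) = 1.036e+05 Pa.
ΔP_A/ΔP_B = 4.01e+04/1.036e+05 = 0.387.

ΔP_A/ΔP_B ≈ 0.387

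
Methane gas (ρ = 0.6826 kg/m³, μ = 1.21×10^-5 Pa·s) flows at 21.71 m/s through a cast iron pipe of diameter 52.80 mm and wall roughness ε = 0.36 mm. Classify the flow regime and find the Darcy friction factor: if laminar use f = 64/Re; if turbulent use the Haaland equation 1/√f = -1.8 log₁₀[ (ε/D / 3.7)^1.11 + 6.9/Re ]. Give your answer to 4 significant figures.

f ≈ 0.03457

Re = ρVD/μ = 0.6826·21.71·0.0528/1.21e-05 = 6.467e+04.
Re > 4000 → turbulent. ε/D = 0.00036/0.0528 = 0.00682; Haaland: 1/√f = -1.8 log₁₀[0.000922 + 0.000107] = 5.378, so f = 0.03457.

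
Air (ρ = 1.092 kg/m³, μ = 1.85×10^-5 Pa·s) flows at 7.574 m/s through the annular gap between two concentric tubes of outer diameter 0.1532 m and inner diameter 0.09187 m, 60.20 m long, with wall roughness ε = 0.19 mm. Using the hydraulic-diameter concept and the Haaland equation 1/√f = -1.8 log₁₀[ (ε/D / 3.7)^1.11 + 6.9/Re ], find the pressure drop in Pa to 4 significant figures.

ΔP ≈ 928.6 Pa

Hydraulic diameter D_h = 4A/P = D_o - D_i = 0.1532 - 0.09187 = 0.06133 m.
Re = ρVD_h/μ = 1.092·7.574·0.06133/1.85e-05 = 2.742e+04.
ε/D_h = 0.00019/0.06133 = 0.0031; Haaland gives 1/√f = -1.8 log₁₀[0.000384+0.000252] = 5.754, so f = 0.0302.
ΔP = f(L/D_h)(ρV²/2) = 0.0302·60.2/0.06133·31.32 = 928.6 Pa.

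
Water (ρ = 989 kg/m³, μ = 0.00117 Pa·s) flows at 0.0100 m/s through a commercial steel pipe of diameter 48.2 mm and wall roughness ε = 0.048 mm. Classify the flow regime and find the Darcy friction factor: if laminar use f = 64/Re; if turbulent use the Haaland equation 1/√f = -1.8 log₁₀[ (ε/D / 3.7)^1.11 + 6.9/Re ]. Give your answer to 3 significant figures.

f ≈ 0.157

Re = ρVD/μ = 989·0.01·0.0482/0.00117 = 407.4.
Re < 2300 → laminar, so f = 64/Re = 0.1571 (roughness is irrelevant in laminar flow).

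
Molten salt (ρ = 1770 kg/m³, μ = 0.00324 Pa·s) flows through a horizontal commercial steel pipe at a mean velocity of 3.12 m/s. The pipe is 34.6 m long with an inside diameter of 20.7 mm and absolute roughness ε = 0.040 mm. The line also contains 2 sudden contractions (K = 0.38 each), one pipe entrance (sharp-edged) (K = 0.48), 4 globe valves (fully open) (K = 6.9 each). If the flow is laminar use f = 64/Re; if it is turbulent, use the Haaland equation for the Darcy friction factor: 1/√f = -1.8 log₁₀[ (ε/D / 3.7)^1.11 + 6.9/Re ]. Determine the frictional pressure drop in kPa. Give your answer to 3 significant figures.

Reynolds number Re = ρVD/μ = 1770 · 3.12 · 0.0207 / 0.00324 = 3.528e+04.
Re > 4000 → turbulent. Relative roughness ε/D = 4e-05/0.0207 = 0.00193. Haaland: 1/√f = -1.8 log₁₀[(0.00193/3.7)^1.11 + 6.9/3.528e+04] = -1.8 log₁₀[0.000227 + 0.000196] = 6.073, so f = 0.02712.
Total minor-loss coefficient ΣK = 2·0.38 + 1·0.48 + 4·6.9 = 28.8.
ΔP = [f·L/D + ΣK]·(ρV²/2) = [0.02712·34.6/0.0207 + 28.8]·(1770·3.12²/2) = [45.33 + 28.8]·8615 = 6.389e+05 Pa.
ΔP = 6.389e+05 Pa = 639 kPa.

ΔP ≈ 639 kPa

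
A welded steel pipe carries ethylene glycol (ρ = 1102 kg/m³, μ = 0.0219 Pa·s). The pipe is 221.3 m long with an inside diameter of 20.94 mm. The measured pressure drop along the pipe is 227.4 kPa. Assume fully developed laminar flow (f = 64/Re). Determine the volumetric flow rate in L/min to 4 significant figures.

For laminar flow, f = 64/Re with Re = ρVD/μ, so Darcy-Weisbach reduces to ΔP = 32μLV/D². Solving for V: V = ΔP·D²/(32μL) = 2.274e+05·(0.02094)²/(32·0.0219·221.3) = 0.6429 m/s.
Check: Re = ρVD/μ = 1102·0.6429·0.02094/0.0219 = 677.5 < 2300, so the laminar assumption holds.
Q = V·A = 0.6429·(π/4·0.02094²) = 0.0002214 m³/s = 13.29 L/min.

Q ≈ 13.29 L/min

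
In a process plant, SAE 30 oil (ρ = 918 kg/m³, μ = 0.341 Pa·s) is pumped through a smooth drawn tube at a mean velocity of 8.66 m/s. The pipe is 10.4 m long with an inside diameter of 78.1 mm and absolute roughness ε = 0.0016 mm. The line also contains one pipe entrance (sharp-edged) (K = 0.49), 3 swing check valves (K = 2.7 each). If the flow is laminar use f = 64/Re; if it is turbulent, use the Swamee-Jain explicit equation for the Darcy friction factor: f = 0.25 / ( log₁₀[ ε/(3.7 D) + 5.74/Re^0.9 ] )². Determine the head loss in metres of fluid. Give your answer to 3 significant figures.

h_f ≈ 50.7 m

Reynolds number Re = ρVD/μ = 918 · 8.66 · 0.0781 / 0.341 = 1821.
Re < 2300 → laminar flow, so f = 64/Re = 64/1821 = 0.03515 (the turbulent correlation is not needed).
Total minor-loss coefficient ΣK = 1·0.49 + 3·2.7 = 8.59.
ΔP = [f·L/D + ΣK]·(ρV²/2) = [0.03515·10.4/0.0781 + 8.59]·(918·8.66²/2) = [4.681 + 8.59]·3.442e+04 = 4.568e+05 Pa.
Head loss h_f = ΔP/(ρg) = 4.568e+05/(918·9.81) = 50.7 m.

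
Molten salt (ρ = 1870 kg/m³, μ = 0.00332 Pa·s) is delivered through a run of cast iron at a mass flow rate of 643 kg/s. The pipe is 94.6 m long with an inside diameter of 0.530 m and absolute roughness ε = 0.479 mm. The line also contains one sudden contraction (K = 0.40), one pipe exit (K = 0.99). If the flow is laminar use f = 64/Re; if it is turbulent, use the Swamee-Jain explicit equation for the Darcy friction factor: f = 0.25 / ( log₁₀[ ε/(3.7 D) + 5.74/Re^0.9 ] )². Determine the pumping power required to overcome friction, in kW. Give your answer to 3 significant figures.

A = πD²/4 = π(0.53)²/4 = 0.2206 m²; mean velocity V = ṁ/(ρA) = 643/(1870 · 0.2206) = 1.559 m/s.
Reynolds number Re = ρVD/μ = 1870 · 1.559 · 0.53 / 0.00332 = 4.653e+05.
Re > 4000 → turbulent. Relative roughness ε/D = 0.000479/0.53 = 0.000904. Swamee-Jain: f = 0.25/(log₁₀[0.000904/3.7 + 5.74/4.653e+05^0.9])² = 0.25/(log₁₀[0.000244 + 4.55e-05])² = 0.25/(-3.538)² = 0.01997.
Total minor-loss coefficient ΣK = 1·0.4 + 1·0.99 = 1.39.
ΔP = [f·L/D + ΣK]·(ρV²/2) = [0.01997·94.6/0.53 + 1.39]·(1870·1.559²/2) = [3.565 + 1.39]·2271 = 1.125e+04 Pa.
Q = ṁ/ρ = 643/1870 = 0.3439 m³/s.
Pumping power P = QΔP = 0.3439·1.125e+04 = 3870 W = 3.87 kW.

P ≈ 3.87 kW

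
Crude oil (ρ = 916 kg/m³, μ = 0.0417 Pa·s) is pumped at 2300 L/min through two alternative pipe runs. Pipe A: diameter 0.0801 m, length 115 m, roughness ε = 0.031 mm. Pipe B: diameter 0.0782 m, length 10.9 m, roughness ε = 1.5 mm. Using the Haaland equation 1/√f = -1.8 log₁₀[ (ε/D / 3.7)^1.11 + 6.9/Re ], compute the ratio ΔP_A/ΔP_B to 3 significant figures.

ΔP_A/ΔP_B ≈ 5.37

Pipe A: V = Q/A = 0.03833/0.005039 = 7.607 m/s; Re = 1.338e+04; ε/D = 0.000387; Haaland → f = 0.0291; ΔP_A = f(L/D)(ρV²/2) = 1.107e+06 Pa.
Pipe B: V = Q/A = 0.03833/0.004803 = 7.981 m/s; Re = 1.371e+04; ε/D = 0.0192; Haaland → f = 0.0507; ΔP_B = f(L/D)(ρV²/2) = 2.062e+05 Pa.
ΔP_A/ΔP_B = 1.107e+06/2.062e+05 = 5.37.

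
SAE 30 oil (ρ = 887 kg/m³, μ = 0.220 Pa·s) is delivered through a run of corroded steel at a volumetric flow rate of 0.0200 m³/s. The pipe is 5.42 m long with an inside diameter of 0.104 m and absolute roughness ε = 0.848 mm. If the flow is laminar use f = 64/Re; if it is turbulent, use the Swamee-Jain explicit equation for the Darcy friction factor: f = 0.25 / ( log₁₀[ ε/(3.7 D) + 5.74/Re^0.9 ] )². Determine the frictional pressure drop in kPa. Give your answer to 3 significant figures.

ΔP ≈ 8.31 kPa

Cross-sectional area A = πD²/4 = π(0.104)²/4 = 0.008495 m²; mean velocity V = Q/A = 0.02/0.008495 = 2.354 m/s.
Reynolds number Re = ρVD/μ = 887 · 2.354 · 0.104 / 0.22 = 987.2.
Re < 2300 → laminar flow, so f = 64/Re = 64/987.2 = 0.06483 (the turbulent correlation is not needed).
Darcy-Weisbach: ΔP = f(L/D)(ρV²/2) = 0.06483·(5.42/0.104)·(887·2.354²/2) = 0.06483·52.12·2458 = 8306 Pa.
ΔP = 8306 Pa = 8.31 kPa.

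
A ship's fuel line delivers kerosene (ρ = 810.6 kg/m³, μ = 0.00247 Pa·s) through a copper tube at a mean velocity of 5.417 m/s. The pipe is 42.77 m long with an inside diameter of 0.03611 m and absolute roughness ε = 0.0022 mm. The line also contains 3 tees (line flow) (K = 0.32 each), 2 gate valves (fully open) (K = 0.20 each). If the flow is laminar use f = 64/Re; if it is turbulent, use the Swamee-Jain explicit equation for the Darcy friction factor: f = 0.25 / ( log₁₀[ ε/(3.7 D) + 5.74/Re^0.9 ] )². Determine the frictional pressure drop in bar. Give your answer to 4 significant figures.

ΔP ≈ 2.969 bar

Reynolds number Re = ρVD/μ = 810.6 · 5.417 · 0.03611 / 0.00247 = 6.419e+04.
Re > 4000 → turbulent. Relative roughness ε/D = 2.2e-06/0.03611 = 6.09e-05. Swamee-Jain: f = 0.25/(log₁₀[6.09e-05/3.7 + 5.74/6.419e+04^0.9])² = 0.25/(log₁₀[1.65e-05 + 0.00027])² = 0.25/(-3.542)² = 0.01993.
Total minor-loss coefficient ΣK = 3·0.32 + 2·0.2 = 1.36.
ΔP = [f·L/D + ΣK]·(ρV²/2) = [0.01993·42.77/0.03611 + 1.36]·(810.6·5.417²/2) = [23.6 + 1.36]·1.189e+04 = 2.969e+05 Pa.
ΔP = 2.969e+05 Pa = 2.969 bar.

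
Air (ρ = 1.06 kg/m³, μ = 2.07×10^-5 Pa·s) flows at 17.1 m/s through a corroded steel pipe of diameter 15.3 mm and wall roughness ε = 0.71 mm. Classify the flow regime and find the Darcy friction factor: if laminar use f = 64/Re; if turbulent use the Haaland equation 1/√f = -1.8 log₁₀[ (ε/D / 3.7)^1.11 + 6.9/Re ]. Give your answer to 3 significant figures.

f ≈ 0.0711

Re = ρVD/μ = 1.06·17.1·0.0153/2.07e-05 = 1.34e+04.
Re > 4000 → turbulent. ε/D = 0.00071/0.0153 = 0.0464; Haaland: 1/√f = -1.8 log₁₀[0.00775 + 0.000515] = 3.749, so f = 0.07114.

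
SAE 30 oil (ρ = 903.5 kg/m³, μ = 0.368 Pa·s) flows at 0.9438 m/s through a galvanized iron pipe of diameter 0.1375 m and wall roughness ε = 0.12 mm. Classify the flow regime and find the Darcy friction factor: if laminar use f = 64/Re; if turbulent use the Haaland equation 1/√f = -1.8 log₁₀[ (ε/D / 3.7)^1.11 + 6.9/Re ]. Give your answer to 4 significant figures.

f ≈ 0.2009

Re = ρVD/μ = 903.5·0.9438·0.1375/0.368 = 318.6.
Re < 2300 → laminar, so f = 64/Re = 0.2009 (roughness is irrelevant in laminar flow).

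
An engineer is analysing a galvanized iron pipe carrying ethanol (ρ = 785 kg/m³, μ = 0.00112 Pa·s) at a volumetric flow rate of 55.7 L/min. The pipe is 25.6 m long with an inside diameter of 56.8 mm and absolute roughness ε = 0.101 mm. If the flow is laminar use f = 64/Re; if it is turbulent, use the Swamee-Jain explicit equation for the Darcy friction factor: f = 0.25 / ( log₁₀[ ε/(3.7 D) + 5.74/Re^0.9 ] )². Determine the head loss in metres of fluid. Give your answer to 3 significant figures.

Q = 55.7 L/min = 55.7/60000 = 0.0009283 m³/s.
Cross-sectional area A = πD²/4 = π(0.0568)²/4 = 0.002534 m²; mean velocity V = Q/A = 0.0009283/0.002534 = 0.3664 m/s.
Reynolds number Re = ρVD/μ = 785 · 0.3664 · 0.0568 / 0.00112 = 1.459e+04.
Re > 4000 → turbulent. Relative roughness ε/D = 0.000101/0.0568 = 0.00178. Swamee-Jain: f = 0.25/(log₁₀[0.00178/3.7 + 5.74/1.459e+04^0.9])² = 0.25/(log₁₀[0.000481 + 0.00103])² = 0.25/(-2.822)² = 0.0314.
Darcy-Weisbach: ΔP = f(L/D)(ρV²/2) = 0.0314·(25.6/0.0568)·(785·0.3664²/2) = 0.0314·450.7·52.68 = 745.5 Pa.
Head loss h_f = ΔP/(ρg) = 745.5/(785·9.81) = 0.0968 m.

h_f ≈ 0.0968 m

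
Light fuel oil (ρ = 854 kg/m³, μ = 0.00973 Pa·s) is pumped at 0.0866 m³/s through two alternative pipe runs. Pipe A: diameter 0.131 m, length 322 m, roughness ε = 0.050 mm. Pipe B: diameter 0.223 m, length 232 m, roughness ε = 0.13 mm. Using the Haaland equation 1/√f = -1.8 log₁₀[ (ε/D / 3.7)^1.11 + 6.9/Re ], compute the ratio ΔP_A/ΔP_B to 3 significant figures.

Pipe A: V = Q/A = 0.0866/0.01348 = 6.425 m/s; Re = 7.388e+04; ε/D = 0.000382; Haaland → f = 0.02047; ΔP_A = f(L/D)(ρV²/2) = 8.871e+05 Pa.
Pipe B: V = Q/A = 0.0866/0.03906 = 2.217 m/s; Re = 4.34e+04; ε/D = 0.000583; Haaland → f = 0.02305; ΔP_B = f(L/D)(ρV²/2) = 5.034e+04 Pa.
ΔP_A/ΔP_B = 8.871e+05/5.034e+04 = 17.6.

ΔP_A/ΔP_B ≈ 17.6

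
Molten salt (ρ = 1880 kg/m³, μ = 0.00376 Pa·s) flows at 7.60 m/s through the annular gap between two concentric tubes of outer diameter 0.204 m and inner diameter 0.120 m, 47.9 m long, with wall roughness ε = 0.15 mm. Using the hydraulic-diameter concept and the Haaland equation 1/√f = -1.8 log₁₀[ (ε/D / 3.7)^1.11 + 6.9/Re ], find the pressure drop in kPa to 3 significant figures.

ΔP ≈ 722 kPa

Hydraulic diameter D_h = 4A/P = D_o - D_i = 0.204 - 0.12 = 0.084 m.
Re = ρVD_h/μ = 1880·7.6·0.084/0.00376 = 3.192e+05.
ε/D_h = 0.00015/0.084 = 0.00179; Haaland gives 1/√f = -1.8 log₁₀[0.000208+2.16e-05] = 6.549, so f = 0.02332.
ΔP = f(L/D_h)(ρV²/2) = 0.02332·47.9/0.084·5.429e+04 = 7.219e+05 Pa.
ΔP = 722 kPa.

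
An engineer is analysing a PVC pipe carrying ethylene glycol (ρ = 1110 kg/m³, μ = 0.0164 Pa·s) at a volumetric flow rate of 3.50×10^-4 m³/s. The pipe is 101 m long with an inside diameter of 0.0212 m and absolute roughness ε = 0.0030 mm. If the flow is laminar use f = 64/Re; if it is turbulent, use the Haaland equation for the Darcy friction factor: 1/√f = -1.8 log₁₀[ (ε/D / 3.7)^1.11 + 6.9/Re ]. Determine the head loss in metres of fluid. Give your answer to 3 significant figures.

Cross-sectional area A = πD²/4 = π(0.0212)²/4 = 0.000353 m²; mean velocity V = Q/A = 0.00035/0.000353 = 0.9915 m/s.
Reynolds number Re = ρVD/μ = 1110 · 0.9915 · 0.0212 / 0.0164 = 1423.
Re < 2300 → laminar flow, so f = 64/Re = 64/1423 = 0.04498 (the turbulent correlation is not needed).
Darcy-Weisbach: ΔP = f(L/D)(ρV²/2) = 0.04498·(101/0.0212)·(1110·0.9915²/2) = 0.04498·4764·545.6 = 1.169e+05 Pa.
Head loss h_f = ΔP/(ρg) = 1.169e+05/(1110·9.81) = 10.7 m.

h_f ≈ 10.7 m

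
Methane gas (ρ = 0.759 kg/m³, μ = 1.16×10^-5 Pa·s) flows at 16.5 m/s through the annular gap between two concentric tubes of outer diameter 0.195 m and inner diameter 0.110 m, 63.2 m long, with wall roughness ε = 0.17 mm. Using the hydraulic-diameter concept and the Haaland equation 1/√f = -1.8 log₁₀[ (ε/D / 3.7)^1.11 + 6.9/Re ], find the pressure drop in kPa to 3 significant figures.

ΔP ≈ 1.93 kPa

Hydraulic diameter D_h = 4A/P = D_o - D_i = 0.195 - 0.11 = 0.085 m.
Re = ρVD_h/μ = 0.759·16.5·0.085/1.16e-05 = 9.177e+04.
ε/D_h = 0.00017/0.085 = 0.002; Haaland gives 1/√f = -1.8 log₁₀[0.000236+7.52e-05] = 6.312, so f = 0.0251.
ΔP = f(L/D_h)(ρV²/2) = 0.0251·63.2/0.085·103.3 = 1928 Pa.
ΔP = 1.93 kPa.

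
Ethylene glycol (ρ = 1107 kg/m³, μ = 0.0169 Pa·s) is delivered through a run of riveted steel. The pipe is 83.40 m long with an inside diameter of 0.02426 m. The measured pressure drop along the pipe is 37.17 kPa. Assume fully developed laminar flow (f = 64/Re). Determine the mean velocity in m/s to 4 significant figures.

V ≈ 0.4850 m/s

For laminar flow, f = 64/Re with Re = ρVD/μ, so Darcy-Weisbach reduces to ΔP = 32μLV/D². Solving for V: V = ΔP·D²/(32μL) = 3.717e+04·(0.02426)²/(32·0.0169·83.4) = 0.485 m/s.
Check: Re = ρVD/μ = 1107·0.485·0.02426/0.0169 = 770.8 < 2300, so the laminar assumption holds.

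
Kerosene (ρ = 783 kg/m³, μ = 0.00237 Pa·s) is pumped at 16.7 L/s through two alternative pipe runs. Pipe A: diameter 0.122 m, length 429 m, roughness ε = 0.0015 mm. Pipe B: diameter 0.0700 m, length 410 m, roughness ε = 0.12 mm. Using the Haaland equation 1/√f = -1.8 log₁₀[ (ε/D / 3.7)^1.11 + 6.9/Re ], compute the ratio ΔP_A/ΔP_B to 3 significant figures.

ΔP_A/ΔP_B ≈ 0.0541

Pipe A: V = Q/A = 0.0167/0.01169 = 1.429 m/s; Re = 5.758e+04; ε/D = 1.23e-05; Haaland → f = 0.0201; ΔP_A = f(L/D)(ρV²/2) = 5.648e+04 Pa.
Pipe B: V = Q/A = 0.0167/0.003848 = 4.339 m/s; Re = 1.004e+05; ε/D = 0.00171; Haaland → f = 0.02419; ΔP_B = f(L/D)(ρV²/2) = 1.044e+06 Pa.
ΔP_A/ΔP_B = 5.648e+04/1.044e+06 = 0.0541.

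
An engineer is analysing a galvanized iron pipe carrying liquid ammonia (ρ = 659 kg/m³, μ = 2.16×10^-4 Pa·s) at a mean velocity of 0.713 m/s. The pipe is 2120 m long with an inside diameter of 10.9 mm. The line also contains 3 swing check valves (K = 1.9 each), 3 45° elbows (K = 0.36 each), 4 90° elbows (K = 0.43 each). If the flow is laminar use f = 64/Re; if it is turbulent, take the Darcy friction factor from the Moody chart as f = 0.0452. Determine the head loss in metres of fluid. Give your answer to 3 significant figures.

h_f ≈ 228 m

Reynolds number Re = ρVD/μ = 659 · 0.713 · 0.0109 / 0.000216 = 2.371e+04.
Re > 4000 → turbulent; use the Moody-chart value f = 0.0452.
Total minor-loss coefficient ΣK = 3·1.9 + 3·0.36 + 4·0.43 = 8.5.
ΔP = [f·L/D + ΣK]·(ρV²/2) = [0.0452·2120/0.0109 + 8.5]·(659·0.713²/2) = [8791 + 8.5]·167.5 = 1.474e+06 Pa.
Head loss h_f = ΔP/(ρg) = 1.474e+06/(659·9.81) = 228 m.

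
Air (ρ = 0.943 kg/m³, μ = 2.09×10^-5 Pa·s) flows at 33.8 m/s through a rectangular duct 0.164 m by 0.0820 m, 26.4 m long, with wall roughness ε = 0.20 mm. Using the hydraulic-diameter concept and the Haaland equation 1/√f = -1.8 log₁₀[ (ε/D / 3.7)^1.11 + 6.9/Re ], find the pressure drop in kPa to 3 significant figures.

Hydraulic diameter D_h = 4A/P = 4·(0.164·0.082)/(2·(0.164+0.082)) = 0.05379/0.492 = 0.1093 m.
Re = ρVD_h/μ = 0.943·33.8·0.1093/2.09e-05 = 1.667e+05.
ε/D_h = 0.0002/0.1093 = 0.00183; Haaland gives 1/√f = -1.8 log₁₀[0.000214+4.14e-05] = 6.467, so f = 0.02391.
ΔP = f(L/D_h)(ρV²/2) = 0.02391·26.4/0.1093·538.7 = 3110 Pa.
ΔP = 3.11 kPa.

ΔP ≈ 3.11 kPa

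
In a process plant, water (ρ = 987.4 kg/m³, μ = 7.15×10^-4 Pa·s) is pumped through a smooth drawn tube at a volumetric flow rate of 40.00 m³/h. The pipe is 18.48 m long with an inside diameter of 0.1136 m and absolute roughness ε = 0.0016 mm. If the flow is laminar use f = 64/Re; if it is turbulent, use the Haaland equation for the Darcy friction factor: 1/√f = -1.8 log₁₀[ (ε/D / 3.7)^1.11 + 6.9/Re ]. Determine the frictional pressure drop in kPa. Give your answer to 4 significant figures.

ΔP ≈ 1.548 kPa

Q = 40.00 m³/h = 40.00/3600 = 0.01111 m³/s.
Cross-sectional area A = πD²/4 = π(0.1136)²/4 = 0.01014 m²; mean velocity V = Q/A = 0.01111/0.01014 = 1.096 m/s.
Reynolds number Re = ρVD/μ = 987.4 · 1.096 · 0.1136 / 0.000715 = 1.72e+05.
Re > 4000 → turbulent. Relative roughness ε/D = 1.6e-06/0.1136 = 1.41e-05. Haaland: 1/√f = -1.8 log₁₀[(1.41e-05/3.7)^1.11 + 6.9/1.72e+05] = -1.8 log₁₀[9.65e-07 + 4.01e-05] = 7.895, so f = 0.01604.
Darcy-Weisbach: ΔP = f(L/D)(ρV²/2) = 0.01604·(18.48/0.1136)·(987.4·1.096²/2) = 0.01604·162.7·593.3 = 1548 Pa.
ΔP = 1548 Pa = 1.548 kPa.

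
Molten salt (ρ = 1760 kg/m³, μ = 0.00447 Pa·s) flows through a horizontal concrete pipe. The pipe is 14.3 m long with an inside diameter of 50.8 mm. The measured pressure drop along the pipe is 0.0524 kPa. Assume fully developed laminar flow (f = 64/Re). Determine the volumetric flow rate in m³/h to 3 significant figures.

For laminar flow, f = 64/Re with Re = ρVD/μ, so Darcy-Weisbach reduces to ΔP = 32μLV/D². Solving for V: V = ΔP·D²/(32μL) = 52.4·(0.0508)²/(32·0.00447·14.3) = 0.06611 m/s.
Check: Re = ρVD/μ = 1760·0.06611·0.0508/0.00447 = 1322 < 2300, so the laminar assumption holds.
Q = V·A = 0.06611·(π/4·0.0508²) = 0.000134 m³/s = 0.482 m³/h.

Q ≈ 0.482 m³/h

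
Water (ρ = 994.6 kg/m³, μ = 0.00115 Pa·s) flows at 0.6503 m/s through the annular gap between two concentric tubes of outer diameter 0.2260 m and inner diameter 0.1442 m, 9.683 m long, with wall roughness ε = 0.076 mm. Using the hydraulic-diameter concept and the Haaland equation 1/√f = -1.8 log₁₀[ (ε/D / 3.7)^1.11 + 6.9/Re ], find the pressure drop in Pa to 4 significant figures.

Hydraulic diameter D_h = 4A/P = D_o - D_i = 0.226 - 0.1442 = 0.0818 m.
Re = ρVD_h/μ = 994.6·0.6503·0.0818/0.00115 = 4.601e+04.
ε/D_h = 7.6e-05/0.0818 = 0.000929; Haaland gives 1/√f = -1.8 log₁₀[0.000101+0.00015] = 6.481, so f = 0.02381.
ΔP = f(L/D_h)(ρV²/2) = 0.02381·9.683/0.0818·210.3 = 592.7 Pa.

ΔP ≈ 592.7 Pa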